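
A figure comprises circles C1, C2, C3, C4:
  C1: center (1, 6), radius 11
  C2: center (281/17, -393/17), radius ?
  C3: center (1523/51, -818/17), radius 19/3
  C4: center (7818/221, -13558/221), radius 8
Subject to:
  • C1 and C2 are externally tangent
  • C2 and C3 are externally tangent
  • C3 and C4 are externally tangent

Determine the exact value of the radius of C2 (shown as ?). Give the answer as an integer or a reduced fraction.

22

1. [ext C1·C2]  r_C2² + 22r_C2 − 968 = 0  ⇒  r_C2 = 22 (r>0 drops 1)
2. [ext C2·C3]  r_C2² + (38/3)r_C2 − 2288/3 = 0  ⇒  r_C2 = 22 (r>0 drops 1)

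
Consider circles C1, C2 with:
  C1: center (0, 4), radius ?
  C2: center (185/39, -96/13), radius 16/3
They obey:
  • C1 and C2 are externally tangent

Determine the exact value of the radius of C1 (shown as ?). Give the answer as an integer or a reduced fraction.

1. [ext C1·C2]  r_C1² + (32/3)r_C1 − 371/3 = 0  ⇒  r_C1 = 7 (r>0 drops 1)

7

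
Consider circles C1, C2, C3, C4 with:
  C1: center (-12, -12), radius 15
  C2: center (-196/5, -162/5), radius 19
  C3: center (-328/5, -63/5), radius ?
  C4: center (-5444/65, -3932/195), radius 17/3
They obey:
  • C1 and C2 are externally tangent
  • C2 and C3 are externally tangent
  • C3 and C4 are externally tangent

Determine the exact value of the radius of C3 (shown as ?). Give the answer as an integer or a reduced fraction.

14

1. [ext C2·C3]  r_C3² + 38r_C3 − 728 = 0  ⇒  r_C3 = 14 (r>0 drops 1)
2. [ext C3·C4]  r_C3² + (34/3)r_C3 − 1064/3 = 0  ⇒  r_C3 = 14 (r>0 drops 1)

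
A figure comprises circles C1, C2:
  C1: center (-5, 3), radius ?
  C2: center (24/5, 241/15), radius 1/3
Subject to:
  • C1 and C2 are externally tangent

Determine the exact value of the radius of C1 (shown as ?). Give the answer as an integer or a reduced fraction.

1. [ext C1·C2]  r_C1² + (2/3)r_C1 − 800/3 = 0  ⇒  r_C1 = 16 (r>0 drops 1)

16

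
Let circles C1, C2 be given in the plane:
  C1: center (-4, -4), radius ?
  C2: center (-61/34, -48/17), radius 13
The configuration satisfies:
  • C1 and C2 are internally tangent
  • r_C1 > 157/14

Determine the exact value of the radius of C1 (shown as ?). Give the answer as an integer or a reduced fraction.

1. [int C1,C2]  r_C1² − 26r_C1 + 651/4 = 0  ⇒  r_C1 = 21/2 or 31/2
2. given r_C1 > 157/14: keep 31/2

31/2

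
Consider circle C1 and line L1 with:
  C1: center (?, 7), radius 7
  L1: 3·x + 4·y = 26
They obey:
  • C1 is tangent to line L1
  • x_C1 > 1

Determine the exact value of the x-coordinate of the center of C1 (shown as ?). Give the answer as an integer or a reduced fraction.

11

1. [C1‖L1]  x_C1² + (4/3)x_C1 − 407/3 = 0  ⇒  x_C1 = -37/3 or 11
2. given x_C1 > 1: keep 11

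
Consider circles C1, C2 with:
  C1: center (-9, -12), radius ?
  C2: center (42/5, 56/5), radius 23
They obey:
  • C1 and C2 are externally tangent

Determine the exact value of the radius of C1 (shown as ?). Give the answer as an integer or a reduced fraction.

1. [ext C1·C2]  r_C1² + 46r_C1 − 312 = 0  ⇒  r_C1 = 6 (r>0 drops 1)

6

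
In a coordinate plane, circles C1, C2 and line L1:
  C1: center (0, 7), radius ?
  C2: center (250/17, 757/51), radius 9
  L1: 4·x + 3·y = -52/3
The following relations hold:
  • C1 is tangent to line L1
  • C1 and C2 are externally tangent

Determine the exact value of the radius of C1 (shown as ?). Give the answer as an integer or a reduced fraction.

1. [C1‖L1]  r_C1² − 529/9 = 0  ⇒  r_C1 = 23/3 (r>0 drops 1)
2. [ext C1·C2]  r_C1² + 18r_C1 − 1771/9 = 0  ⇒  r_C1 = 23/3 (r>0 drops 1)

23/3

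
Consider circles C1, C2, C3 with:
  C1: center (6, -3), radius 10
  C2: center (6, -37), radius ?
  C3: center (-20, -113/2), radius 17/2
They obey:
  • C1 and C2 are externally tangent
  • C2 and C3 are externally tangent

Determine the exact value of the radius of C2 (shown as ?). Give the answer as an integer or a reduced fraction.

24

1. [ext C1·C2]  r_C2² + 20r_C2 − 1056 = 0  ⇒  r_C2 = 24 (r>0 drops 1)
2. [ext C2·C3]  r_C2² + 17r_C2 − 984 = 0  ⇒  r_C2 = 24 (r>0 drops 1)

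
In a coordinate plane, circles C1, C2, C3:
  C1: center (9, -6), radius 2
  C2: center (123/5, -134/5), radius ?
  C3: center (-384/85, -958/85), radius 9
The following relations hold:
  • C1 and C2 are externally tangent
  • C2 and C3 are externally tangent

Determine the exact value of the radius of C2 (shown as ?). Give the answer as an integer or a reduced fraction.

1. [ext C1·C2]  r_C2² + 4r_C2 − 672 = 0  ⇒  r_C2 = 24 (r>0 drops 1)
2. [ext C2·C3]  r_C2² + 18r_C2 − 1008 = 0  ⇒  r_C2 = 24 (r>0 drops 1)

24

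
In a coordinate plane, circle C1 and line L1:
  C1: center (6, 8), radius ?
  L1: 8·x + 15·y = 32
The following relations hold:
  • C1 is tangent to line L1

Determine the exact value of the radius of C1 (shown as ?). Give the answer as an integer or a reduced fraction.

1. [C1‖L1]  r_C1² − 64 = 0  ⇒  r_C1 = 8 (r>0 drops 1)

8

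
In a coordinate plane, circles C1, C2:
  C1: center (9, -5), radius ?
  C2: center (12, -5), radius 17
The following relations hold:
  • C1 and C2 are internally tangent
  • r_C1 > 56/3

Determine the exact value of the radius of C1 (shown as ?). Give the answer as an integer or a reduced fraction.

1. [int C1,C2]  r_C1² − 34r_C1 + 280 = 0  ⇒  r_C1 = 14 or 20
2. given r_C1 > 56/3: keep 20

20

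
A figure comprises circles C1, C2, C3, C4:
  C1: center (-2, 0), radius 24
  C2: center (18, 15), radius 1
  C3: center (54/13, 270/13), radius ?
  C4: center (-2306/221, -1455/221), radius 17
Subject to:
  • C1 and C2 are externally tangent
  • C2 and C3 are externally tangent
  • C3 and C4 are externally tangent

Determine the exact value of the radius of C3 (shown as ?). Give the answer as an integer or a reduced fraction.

1. [ext C2·C3]  r_C3² + 2r_C3 − 224 = 0  ⇒  r_C3 = 14 (r>0 drops 1)
2. [ext C3·C4]  r_C3² + 34r_C3 − 672 = 0  ⇒  r_C3 = 14 (r>0 drops 1)

14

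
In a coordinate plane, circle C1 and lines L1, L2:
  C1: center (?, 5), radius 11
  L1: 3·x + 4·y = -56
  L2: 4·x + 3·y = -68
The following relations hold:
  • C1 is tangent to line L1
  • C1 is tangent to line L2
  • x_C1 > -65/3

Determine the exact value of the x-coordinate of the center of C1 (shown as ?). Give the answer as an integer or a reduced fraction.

-7

1. [C1‖L1]  x_C1² + (152/3)x_C1 + 917/3 = 0  ⇒  x_C1 = -131/3 or -7
2. [C1‖L2]  x_C1² + (83/2)x_C1 + 483/2 = 0  ⇒  x_C1 = -69/2 or -7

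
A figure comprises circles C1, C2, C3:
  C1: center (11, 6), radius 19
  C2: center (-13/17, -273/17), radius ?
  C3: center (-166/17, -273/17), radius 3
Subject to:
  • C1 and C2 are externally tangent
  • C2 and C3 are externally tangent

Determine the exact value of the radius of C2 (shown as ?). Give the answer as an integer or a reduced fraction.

6

1. [ext C1·C2]  r_C2² + 38r_C2 − 264 = 0  ⇒  r_C2 = 6 (r>0 drops 1)
2. [ext C2·C3]  r_C2² + 6r_C2 − 72 = 0  ⇒  r_C2 = 6 (r>0 drops 1)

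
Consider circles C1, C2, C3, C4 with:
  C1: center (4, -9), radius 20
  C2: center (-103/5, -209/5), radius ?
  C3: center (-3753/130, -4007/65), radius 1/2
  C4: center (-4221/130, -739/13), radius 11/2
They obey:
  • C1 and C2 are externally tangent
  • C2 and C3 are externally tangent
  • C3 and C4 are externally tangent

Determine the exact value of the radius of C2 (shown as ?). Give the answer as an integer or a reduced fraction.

21

1. [ext C1·C2]  r_C2² + 40r_C2 − 1281 = 0  ⇒  r_C2 = 21 (r>0 drops 1)
2. [ext C2·C3]  r_C2² + 1r_C2 − 462 = 0  ⇒  r_C2 = 21 (r>0 drops 1)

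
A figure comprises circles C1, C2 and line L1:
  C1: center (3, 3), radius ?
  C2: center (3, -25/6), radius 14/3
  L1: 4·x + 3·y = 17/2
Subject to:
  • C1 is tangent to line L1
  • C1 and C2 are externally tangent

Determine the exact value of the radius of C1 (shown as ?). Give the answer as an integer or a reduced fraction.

1. [C1‖L1]  r_C1² − 25/4 = 0  ⇒  r_C1 = 5/2 (r>0 drops 1)
2. [ext C1·C2]  r_C1² + (28/3)r_C1 − 355/12 = 0  ⇒  r_C1 = 5/2 (r>0 drops 1)

5/2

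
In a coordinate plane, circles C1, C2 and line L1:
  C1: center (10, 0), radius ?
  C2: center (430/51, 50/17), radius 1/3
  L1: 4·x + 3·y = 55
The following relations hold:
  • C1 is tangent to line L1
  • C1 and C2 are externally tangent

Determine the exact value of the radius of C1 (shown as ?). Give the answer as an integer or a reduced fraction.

1. [C1‖L1]  r_C1² − 9 = 0  ⇒  r_C1 = 3 (r>0 drops 1)
2. [ext C1·C2]  r_C1² + (2/3)r_C1 − 11 = 0  ⇒  r_C1 = 3 (r>0 drops 1)

3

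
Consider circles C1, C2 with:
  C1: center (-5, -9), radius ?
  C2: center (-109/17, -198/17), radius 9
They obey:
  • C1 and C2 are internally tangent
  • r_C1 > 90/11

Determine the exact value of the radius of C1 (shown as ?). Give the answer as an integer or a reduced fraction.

1. [int C1,C2]  r_C1² − 18r_C1 + 72 = 0  ⇒  r_C1 = 6 or 12
2. given r_C1 > 90/11: keep 12

12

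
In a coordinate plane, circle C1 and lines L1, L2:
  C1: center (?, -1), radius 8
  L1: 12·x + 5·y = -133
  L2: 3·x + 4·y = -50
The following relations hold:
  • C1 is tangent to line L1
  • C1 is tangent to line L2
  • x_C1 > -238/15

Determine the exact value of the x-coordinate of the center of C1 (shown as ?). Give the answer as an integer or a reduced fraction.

1. [C1‖L1]  x_C1² + (64/3)x_C1 + 116/3 = 0  ⇒  x_C1 = -58/3 or -2
2. [C1‖L2]  x_C1² + (92/3)x_C1 + 172/3 = 0  ⇒  x_C1 = -86/3 or -2

-2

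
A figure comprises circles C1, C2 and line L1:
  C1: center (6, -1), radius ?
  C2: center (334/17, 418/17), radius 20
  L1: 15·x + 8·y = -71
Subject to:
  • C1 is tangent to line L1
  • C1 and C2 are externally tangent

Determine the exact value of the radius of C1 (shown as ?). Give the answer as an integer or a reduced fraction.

9

1. [C1‖L1]  r_C1² − 81 = 0  ⇒  r_C1 = 9 (r>0 drops 1)
2. [ext C1·C2]  r_C1² + 40r_C1 − 441 = 0  ⇒  r_C1 = 9 (r>0 drops 1)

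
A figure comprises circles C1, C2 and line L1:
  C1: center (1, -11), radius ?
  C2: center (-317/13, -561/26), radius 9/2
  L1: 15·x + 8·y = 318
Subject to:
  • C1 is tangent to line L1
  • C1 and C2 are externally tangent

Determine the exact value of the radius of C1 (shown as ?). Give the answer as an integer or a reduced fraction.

1. [C1‖L1]  r_C1² − 529 = 0  ⇒  r_C1 = 23 (r>0 drops 1)
2. [ext C1·C2]  r_C1² + 9r_C1 − 736 = 0  ⇒  r_C1 = 23 (r>0 drops 1)

23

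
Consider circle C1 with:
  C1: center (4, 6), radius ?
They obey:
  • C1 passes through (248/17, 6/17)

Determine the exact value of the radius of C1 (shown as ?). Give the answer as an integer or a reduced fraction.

1. [C1∋P]  r_C1² − 144 = 0  ⇒  r_C1 = 12 (r>0 drops 1)

12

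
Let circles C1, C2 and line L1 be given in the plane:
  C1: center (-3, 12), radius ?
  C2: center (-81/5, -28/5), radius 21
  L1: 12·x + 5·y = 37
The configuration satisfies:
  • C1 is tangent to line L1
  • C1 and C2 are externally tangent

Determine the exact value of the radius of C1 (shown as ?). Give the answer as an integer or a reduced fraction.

1. [C1‖L1]  r_C1² − 1 = 0  ⇒  r_C1 = 1 (r>0 drops 1)
2. [ext C1·C2]  r_C1² + 42r_C1 − 43 = 0  ⇒  r_C1 = 1 (r>0 drops 1)

1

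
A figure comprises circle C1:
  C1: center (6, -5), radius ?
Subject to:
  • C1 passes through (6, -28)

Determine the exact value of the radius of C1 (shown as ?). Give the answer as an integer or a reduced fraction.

23

1. [C1∋P]  r_C1² − 529 = 0  ⇒  r_C1 = 23 (r>0 drops 1)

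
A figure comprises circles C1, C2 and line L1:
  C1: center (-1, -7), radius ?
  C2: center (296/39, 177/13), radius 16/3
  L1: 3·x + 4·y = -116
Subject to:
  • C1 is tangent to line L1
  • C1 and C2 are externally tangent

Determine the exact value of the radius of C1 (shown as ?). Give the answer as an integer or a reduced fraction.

1. [C1‖L1]  r_C1² − 289 = 0  ⇒  r_C1 = 17 (r>0 drops 1)
2. [ext C1·C2]  r_C1² + (32/3)r_C1 − 1411/3 = 0  ⇒  r_C1 = 17 (r>0 drops 1)

17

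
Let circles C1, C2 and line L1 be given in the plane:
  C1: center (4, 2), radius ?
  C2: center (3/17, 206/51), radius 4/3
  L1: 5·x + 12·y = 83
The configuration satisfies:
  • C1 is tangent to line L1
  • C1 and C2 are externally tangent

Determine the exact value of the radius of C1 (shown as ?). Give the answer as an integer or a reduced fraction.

3

1. [C1‖L1]  r_C1² − 9 = 0  ⇒  r_C1 = 3 (r>0 drops 1)
2. [ext C1·C2]  r_C1² + (8/3)r_C1 − 17 = 0  ⇒  r_C1 = 3 (r>0 drops 1)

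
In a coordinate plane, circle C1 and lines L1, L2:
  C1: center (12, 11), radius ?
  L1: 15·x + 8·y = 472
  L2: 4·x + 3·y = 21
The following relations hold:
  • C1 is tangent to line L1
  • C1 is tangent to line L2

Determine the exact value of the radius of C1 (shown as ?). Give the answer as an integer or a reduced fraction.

1. [C1‖L1]  r_C1² − 144 = 0  ⇒  r_C1 = 12 (r>0 drops 1)
2. [C1‖L2]  r_C1² − 144 = 0  ⇒  r_C1 = 12 (r>0 drops 1)

12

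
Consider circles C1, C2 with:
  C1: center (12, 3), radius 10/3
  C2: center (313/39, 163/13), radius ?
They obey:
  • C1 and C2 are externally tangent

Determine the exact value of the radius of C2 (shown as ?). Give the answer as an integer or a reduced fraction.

7

1. [ext C1·C2]  r_C2² + (20/3)r_C2 − 287/3 = 0  ⇒  r_C2 = 7 (r>0 drops 1)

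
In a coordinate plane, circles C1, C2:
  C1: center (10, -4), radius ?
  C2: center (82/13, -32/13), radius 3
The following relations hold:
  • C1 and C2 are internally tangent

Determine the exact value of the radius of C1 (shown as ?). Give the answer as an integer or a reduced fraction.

7

1. [int C1,C2]  r_C1² − 6r_C1 − 7 = 0  ⇒  r_C1 = 7 (r>0 drops 1)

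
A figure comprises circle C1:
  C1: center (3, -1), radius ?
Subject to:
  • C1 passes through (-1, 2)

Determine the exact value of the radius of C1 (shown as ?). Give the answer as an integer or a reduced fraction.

5

1. [C1∋P]  r_C1² − 25 = 0  ⇒  r_C1 = 5 (r>0 drops 1)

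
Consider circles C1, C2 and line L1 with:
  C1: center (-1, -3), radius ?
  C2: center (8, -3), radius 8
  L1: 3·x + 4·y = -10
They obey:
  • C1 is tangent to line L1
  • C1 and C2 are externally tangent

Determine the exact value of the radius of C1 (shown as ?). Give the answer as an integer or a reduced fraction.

1

1. [C1‖L1]  r_C1² − 1 = 0  ⇒  r_C1 = 1 (r>0 drops 1)
2. [ext C1·C2]  r_C1² + 16r_C1 − 17 = 0  ⇒  r_C1 = 1 (r>0 drops 1)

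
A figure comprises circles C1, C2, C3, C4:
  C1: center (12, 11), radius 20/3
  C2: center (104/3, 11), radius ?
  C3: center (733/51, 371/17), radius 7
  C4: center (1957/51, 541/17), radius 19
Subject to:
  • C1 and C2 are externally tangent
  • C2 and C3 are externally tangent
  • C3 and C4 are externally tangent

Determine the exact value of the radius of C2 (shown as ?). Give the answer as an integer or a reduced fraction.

1. [ext C1·C2]  r_C2² + (40/3)r_C2 − 1408/3 = 0  ⇒  r_C2 = 16 (r>0 drops 1)
2. [ext C2·C3]  r_C2² + 14r_C2 − 480 = 0  ⇒  r_C2 = 16 (r>0 drops 1)

16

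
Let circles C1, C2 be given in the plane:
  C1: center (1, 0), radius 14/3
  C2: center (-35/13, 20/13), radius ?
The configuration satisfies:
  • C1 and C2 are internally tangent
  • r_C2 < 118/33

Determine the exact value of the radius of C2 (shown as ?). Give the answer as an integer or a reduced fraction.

2/3

1. [int C1,C2]  r_C2² − (28/3)r_C2 + 52/9 = 0  ⇒  r_C2 = 2/3 or 26/3
2. given r_C2 < 118/33: keep 2/3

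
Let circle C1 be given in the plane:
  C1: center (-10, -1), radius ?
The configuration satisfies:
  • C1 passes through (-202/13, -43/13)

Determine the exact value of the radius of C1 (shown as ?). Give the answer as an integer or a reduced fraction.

6

1. [C1∋P]  r_C1² − 36 = 0  ⇒  r_C1 = 6 (r>0 drops 1)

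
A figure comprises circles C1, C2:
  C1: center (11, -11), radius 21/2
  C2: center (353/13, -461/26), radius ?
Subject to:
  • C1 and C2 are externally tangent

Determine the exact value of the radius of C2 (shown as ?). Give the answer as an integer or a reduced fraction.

1. [ext C1·C2]  r_C2² + 21r_C2 − 196 = 0  ⇒  r_C2 = 7 (r>0 drops 1)

7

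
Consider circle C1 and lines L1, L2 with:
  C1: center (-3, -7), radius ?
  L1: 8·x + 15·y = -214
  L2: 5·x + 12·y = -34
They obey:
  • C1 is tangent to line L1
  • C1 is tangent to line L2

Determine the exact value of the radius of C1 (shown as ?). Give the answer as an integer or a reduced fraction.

1. [C1‖L1]  r_C1² − 25 = 0  ⇒  r_C1 = 5 (r>0 drops 1)
2. [C1‖L2]  r_C1² − 25 = 0  ⇒  r_C1 = 5 (r>0 drops 1)

5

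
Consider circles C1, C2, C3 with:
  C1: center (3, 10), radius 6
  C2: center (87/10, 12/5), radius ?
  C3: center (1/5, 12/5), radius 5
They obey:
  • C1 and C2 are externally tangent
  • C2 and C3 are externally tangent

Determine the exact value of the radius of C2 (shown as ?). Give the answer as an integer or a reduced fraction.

7/2

1. [ext C1·C2]  r_C2² + 12r_C2 − 217/4 = 0  ⇒  r_C2 = 7/2 (r>0 drops 1)
2. [ext C2·C3]  r_C2² + 10r_C2 − 189/4 = 0  ⇒  r_C2 = 7/2 (r>0 drops 1)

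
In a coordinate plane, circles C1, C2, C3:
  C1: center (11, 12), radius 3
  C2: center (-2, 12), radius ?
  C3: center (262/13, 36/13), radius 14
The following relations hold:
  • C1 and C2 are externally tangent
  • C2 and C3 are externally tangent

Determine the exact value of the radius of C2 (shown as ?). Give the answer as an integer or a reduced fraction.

10

1. [ext C1·C2]  r_C2² + 6r_C2 − 160 = 0  ⇒  r_C2 = 10 (r>0 drops 1)
2. [ext C2·C3]  r_C2² + 28r_C2 − 380 = 0  ⇒  r_C2 = 10 (r>0 drops 1)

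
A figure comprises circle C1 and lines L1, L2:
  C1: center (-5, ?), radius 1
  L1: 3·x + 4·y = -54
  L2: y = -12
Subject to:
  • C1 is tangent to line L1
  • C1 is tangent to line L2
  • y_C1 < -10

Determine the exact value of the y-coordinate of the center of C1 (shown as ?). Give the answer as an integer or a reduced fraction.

1. [C1‖L1]  y_C1² + (39/2)y_C1 + 187/2 = 0  ⇒  y_C1 = -11 or -17/2
2. [C1‖L2]  y_C1² + 24y_C1 + 143 = 0  ⇒  y_C1 = -13 or -11

-11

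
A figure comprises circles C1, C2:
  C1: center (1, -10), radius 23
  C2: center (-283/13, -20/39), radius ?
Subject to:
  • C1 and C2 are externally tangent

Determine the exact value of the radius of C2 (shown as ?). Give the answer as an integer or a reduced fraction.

5/3

1. [ext C1·C2]  r_C2² + 46r_C2 − 715/9 = 0  ⇒  r_C2 = 5/3 (r>0 drops 1)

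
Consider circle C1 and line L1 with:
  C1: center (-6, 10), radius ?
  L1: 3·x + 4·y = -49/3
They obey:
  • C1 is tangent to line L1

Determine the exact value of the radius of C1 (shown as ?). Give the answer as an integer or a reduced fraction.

1. [C1‖L1]  r_C1² − 529/9 = 0  ⇒  r_C1 = 23/3 (r>0 drops 1)

23/3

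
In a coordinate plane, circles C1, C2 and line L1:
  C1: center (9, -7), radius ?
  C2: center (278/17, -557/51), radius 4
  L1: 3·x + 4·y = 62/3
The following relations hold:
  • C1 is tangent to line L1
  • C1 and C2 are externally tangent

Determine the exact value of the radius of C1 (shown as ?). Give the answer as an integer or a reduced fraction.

13/3

1. [C1‖L1]  r_C1² − 169/9 = 0  ⇒  r_C1 = 13/3 (r>0 drops 1)
2. [ext C1·C2]  r_C1² + 8r_C1 − 481/9 = 0  ⇒  r_C1 = 13/3 (r>0 drops 1)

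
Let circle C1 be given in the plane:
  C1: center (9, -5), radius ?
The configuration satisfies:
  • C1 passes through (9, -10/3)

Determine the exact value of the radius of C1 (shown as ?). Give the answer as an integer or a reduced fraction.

1. [C1∋P]  r_C1² − 25/9 = 0  ⇒  r_C1 = 5/3 (r>0 drops 1)

5/3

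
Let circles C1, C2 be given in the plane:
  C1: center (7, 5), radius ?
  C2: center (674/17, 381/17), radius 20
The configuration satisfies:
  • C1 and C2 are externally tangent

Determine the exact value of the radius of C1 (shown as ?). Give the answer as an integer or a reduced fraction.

17

1. [ext C1·C2]  r_C1² + 40r_C1 − 969 = 0  ⇒  r_C1 = 17 (r>0 drops 1)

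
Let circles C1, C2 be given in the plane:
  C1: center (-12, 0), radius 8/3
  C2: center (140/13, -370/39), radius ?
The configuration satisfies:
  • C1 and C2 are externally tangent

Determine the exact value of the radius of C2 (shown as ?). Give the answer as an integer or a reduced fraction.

1. [ext C1·C2]  r_C2² + (16/3)r_C2 − 1804/3 = 0  ⇒  r_C2 = 22 (r>0 drops 1)

22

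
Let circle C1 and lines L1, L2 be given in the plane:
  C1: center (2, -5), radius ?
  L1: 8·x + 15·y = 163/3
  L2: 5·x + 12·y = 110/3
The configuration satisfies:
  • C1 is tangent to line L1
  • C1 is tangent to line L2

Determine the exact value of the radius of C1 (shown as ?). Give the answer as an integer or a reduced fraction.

1. [C1‖L1]  r_C1² − 400/9 = 0  ⇒  r_C1 = 20/3 (r>0 drops 1)
2. [C1‖L2]  r_C1² − 400/9 = 0  ⇒  r_C1 = 20/3 (r>0 drops 1)

20/3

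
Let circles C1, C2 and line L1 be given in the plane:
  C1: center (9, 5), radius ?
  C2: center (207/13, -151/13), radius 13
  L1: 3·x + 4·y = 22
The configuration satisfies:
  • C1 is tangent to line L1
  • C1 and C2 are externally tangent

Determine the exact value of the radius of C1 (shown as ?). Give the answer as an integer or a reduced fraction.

5

1. [C1‖L1]  r_C1² − 25 = 0  ⇒  r_C1 = 5 (r>0 drops 1)
2. [ext C1·C2]  r_C1² + 26r_C1 − 155 = 0  ⇒  r_C1 = 5 (r>0 drops 1)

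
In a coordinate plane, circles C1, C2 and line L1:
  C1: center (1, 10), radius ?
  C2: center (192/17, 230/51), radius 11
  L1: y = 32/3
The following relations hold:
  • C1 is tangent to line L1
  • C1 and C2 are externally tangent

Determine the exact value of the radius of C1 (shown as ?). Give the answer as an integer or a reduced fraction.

2/3

1. [C1‖L1]  r_C1² − 4/9 = 0  ⇒  r_C1 = 2/3 (r>0 drops 1)
2. [ext C1·C2]  r_C1² + 22r_C1 − 136/9 = 0  ⇒  r_C1 = 2/3 (r>0 drops 1)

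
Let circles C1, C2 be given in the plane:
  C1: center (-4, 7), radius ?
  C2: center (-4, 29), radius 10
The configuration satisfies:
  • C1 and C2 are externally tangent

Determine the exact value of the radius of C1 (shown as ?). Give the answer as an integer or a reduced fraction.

1. [ext C1·C2]  r_C1² + 20r_C1 − 384 = 0  ⇒  r_C1 = 12 (r>0 drops 1)

12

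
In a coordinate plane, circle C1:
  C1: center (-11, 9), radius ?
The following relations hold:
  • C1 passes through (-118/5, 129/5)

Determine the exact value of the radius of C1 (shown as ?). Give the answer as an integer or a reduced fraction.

21

1. [C1∋P]  r_C1² − 441 = 0  ⇒  r_C1 = 21 (r>0 drops 1)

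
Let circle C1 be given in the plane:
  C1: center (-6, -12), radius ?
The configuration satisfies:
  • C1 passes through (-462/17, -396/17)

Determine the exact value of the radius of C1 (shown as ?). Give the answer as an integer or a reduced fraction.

24

1. [C1∋P]  r_C1² − 576 = 0  ⇒  r_C1 = 24 (r>0 drops 1)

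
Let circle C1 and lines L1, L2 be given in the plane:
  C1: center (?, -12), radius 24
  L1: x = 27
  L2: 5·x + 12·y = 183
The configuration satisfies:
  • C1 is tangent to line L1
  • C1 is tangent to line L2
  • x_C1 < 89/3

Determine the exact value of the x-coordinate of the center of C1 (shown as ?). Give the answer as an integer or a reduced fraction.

1. [C1‖L1]  x_C1² − 54x_C1 + 153 = 0  ⇒  x_C1 = 3 or 51
2. [C1‖L2]  x_C1² − (654/5)x_C1 + 1917/5 = 0  ⇒  x_C1 = 3 or 639/5

3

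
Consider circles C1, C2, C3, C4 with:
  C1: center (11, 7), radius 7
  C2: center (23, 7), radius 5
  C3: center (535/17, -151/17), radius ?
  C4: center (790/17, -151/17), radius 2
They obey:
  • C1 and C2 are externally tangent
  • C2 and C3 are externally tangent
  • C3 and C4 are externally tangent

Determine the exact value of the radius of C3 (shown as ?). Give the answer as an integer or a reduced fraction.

13

1. [ext C2·C3]  r_C3² + 10r_C3 − 299 = 0  ⇒  r_C3 = 13 (r>0 drops 1)
2. [ext C3·C4]  r_C3² + 4r_C3 − 221 = 0  ⇒  r_C3 = 13 (r>0 drops 1)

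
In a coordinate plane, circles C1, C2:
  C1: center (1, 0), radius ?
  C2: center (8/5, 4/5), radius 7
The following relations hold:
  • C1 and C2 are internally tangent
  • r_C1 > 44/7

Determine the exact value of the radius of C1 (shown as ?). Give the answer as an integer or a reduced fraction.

8

1. [int C1,C2]  r_C1² − 14r_C1 + 48 = 0  ⇒  r_C1 = 6 or 8
2. given r_C1 > 44/7: keep 8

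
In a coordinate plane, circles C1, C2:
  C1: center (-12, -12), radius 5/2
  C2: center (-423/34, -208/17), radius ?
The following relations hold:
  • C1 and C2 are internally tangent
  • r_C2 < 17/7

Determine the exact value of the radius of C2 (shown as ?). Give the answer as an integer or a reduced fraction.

2

1. [int C1,C2]  r_C2² − 5r_C2 + 6 = 0  ⇒  r_C2 = 2 or 3
2. given r_C2 < 17/7: keep 2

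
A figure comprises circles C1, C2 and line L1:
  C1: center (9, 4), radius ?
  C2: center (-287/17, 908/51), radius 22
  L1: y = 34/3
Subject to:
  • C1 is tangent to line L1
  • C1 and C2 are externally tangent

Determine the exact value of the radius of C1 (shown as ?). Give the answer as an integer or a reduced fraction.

1. [C1‖L1]  r_C1² − 484/9 = 0  ⇒  r_C1 = 22/3 (r>0 drops 1)
2. [ext C1·C2]  r_C1² + 44r_C1 − 3388/9 = 0  ⇒  r_C1 = 22/3 (r>0 drops 1)

22/3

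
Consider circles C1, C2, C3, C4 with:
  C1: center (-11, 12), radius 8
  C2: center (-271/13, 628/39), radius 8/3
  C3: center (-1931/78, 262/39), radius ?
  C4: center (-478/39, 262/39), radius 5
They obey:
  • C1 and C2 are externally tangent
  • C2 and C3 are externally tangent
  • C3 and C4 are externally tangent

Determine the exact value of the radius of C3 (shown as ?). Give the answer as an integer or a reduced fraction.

1. [ext C2·C3]  r_C3² + (16/3)r_C3 − 385/4 = 0  ⇒  r_C3 = 15/2 (r>0 drops 1)
2. [ext C3·C4]  r_C3² + 10r_C3 − 525/4 = 0  ⇒  r_C3 = 15/2 (r>0 drops 1)

15/2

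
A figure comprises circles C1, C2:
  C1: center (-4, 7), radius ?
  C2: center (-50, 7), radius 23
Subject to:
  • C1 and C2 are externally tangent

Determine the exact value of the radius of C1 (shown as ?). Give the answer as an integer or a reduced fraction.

1. [ext C1·C2]  r_C1² + 46r_C1 − 1587 = 0  ⇒  r_C1 = 23 (r>0 drops 1)

23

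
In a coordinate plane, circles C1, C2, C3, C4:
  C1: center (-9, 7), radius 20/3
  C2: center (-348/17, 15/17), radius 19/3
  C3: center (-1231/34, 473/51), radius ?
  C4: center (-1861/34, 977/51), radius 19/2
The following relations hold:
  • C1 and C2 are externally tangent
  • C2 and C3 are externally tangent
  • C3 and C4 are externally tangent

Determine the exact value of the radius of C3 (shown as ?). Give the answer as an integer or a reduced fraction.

23/2

1. [ext C2·C3]  r_C3² + (38/3)r_C3 − 3335/12 = 0  ⇒  r_C3 = 23/2 (r>0 drops 1)
2. [ext C3·C4]  r_C3² + 19r_C3 − 1403/4 = 0  ⇒  r_C3 = 23/2 (r>0 drops 1)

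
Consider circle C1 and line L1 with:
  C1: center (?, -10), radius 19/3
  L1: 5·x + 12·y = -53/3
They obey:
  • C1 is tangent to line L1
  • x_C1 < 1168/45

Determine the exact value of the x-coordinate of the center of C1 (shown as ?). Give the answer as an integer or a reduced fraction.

1. [C1‖L1]  x_C1² − (614/15)x_C1 + 2216/15 = 0  ⇒  x_C1 = 4 or 554/15
2. given x_C1 < 1168/45: keep 4

4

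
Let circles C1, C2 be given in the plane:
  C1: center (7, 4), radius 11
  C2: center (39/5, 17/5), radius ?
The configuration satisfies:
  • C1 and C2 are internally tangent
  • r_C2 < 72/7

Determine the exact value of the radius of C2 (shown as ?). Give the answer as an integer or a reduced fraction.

1. [int C1,C2]  r_C2² − 22r_C2 + 120 = 0  ⇒  r_C2 = 10 or 12
2. given r_C2 < 72/7: keep 10

10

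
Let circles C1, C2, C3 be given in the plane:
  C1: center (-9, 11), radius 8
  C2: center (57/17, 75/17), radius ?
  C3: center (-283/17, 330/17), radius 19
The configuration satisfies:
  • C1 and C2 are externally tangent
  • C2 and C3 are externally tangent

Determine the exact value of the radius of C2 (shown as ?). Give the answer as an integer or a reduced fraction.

1. [ext C1·C2]  r_C2² + 16r_C2 − 132 = 0  ⇒  r_C2 = 6 (r>0 drops 1)
2. [ext C2·C3]  r_C2² + 38r_C2 − 264 = 0  ⇒  r_C2 = 6 (r>0 drops 1)

6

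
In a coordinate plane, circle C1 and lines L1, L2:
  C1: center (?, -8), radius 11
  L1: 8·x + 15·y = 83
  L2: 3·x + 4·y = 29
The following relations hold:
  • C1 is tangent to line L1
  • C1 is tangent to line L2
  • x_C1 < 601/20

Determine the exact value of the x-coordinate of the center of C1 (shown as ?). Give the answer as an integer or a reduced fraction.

2

1. [C1‖L1]  x_C1² − (203/4)x_C1 + 195/2 = 0  ⇒  x_C1 = 2 or 195/4
2. [C1‖L2]  x_C1² − (122/3)x_C1 + 232/3 = 0  ⇒  x_C1 = 2 or 116/3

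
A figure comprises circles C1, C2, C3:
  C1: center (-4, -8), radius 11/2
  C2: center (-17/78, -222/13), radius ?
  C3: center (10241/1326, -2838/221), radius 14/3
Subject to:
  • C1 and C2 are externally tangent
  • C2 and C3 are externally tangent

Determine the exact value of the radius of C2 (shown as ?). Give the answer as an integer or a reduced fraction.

13/3

1. [ext C1·C2]  r_C2² + 11r_C2 − 598/9 = 0  ⇒  r_C2 = 13/3 (r>0 drops 1)
2. [ext C2·C3]  r_C2² + (28/3)r_C2 − 533/9 = 0  ⇒  r_C2 = 13/3 (r>0 drops 1)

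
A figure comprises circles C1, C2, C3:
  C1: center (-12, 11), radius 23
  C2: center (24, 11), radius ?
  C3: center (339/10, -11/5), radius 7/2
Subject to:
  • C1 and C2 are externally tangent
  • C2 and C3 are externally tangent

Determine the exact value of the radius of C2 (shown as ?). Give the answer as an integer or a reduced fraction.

1. [ext C1·C2]  r_C2² + 46r_C2 − 767 = 0  ⇒  r_C2 = 13 (r>0 drops 1)
2. [ext C2·C3]  r_C2² + 7r_C2 − 260 = 0  ⇒  r_C2 = 13 (r>0 drops 1)

13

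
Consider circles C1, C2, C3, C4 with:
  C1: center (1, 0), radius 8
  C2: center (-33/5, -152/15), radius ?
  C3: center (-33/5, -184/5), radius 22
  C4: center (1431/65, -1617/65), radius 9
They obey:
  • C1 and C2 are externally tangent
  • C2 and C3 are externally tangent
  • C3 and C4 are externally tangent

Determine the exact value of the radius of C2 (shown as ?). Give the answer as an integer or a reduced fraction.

14/3

1. [ext C1·C2]  r_C2² + 16r_C2 − 868/9 = 0  ⇒  r_C2 = 14/3 (r>0 drops 1)
2. [ext C2·C3]  r_C2² + 44r_C2 − 2044/9 = 0  ⇒  r_C2 = 14/3 (r>0 drops 1)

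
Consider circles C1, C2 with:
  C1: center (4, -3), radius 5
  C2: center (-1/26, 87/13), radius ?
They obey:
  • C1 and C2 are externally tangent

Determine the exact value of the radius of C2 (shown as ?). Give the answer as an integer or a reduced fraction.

11/2

1. [ext C1·C2]  r_C2² + 10r_C2 − 341/4 = 0  ⇒  r_C2 = 11/2 (r>0 drops 1)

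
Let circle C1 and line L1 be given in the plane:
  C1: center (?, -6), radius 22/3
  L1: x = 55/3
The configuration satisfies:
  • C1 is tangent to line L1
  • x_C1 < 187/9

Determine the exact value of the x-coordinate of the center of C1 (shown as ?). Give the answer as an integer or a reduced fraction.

1. [C1‖L1]  x_C1² − (110/3)x_C1 + 847/3 = 0  ⇒  x_C1 = 11 or 77/3
2. given x_C1 < 187/9: keep 11

11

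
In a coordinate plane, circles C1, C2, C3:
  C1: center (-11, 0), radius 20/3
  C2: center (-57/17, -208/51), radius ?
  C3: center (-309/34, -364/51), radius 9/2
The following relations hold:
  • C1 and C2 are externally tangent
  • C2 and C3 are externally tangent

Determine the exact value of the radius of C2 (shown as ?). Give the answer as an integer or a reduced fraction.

2

1. [ext C1·C2]  r_C2² + (40/3)r_C2 − 92/3 = 0  ⇒  r_C2 = 2 (r>0 drops 1)
2. [ext C2·C3]  r_C2² + 9r_C2 − 22 = 0  ⇒  r_C2 = 2 (r>0 drops 1)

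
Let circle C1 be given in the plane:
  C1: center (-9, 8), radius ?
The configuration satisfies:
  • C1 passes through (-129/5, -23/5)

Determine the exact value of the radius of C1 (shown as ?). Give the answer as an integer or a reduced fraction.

1. [C1∋P]  r_C1² − 441 = 0  ⇒  r_C1 = 21 (r>0 drops 1)

21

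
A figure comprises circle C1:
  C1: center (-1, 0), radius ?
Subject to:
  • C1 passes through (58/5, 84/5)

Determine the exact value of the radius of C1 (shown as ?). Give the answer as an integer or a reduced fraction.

1. [C1∋P]  r_C1² − 441 = 0  ⇒  r_C1 = 21 (r>0 drops 1)

21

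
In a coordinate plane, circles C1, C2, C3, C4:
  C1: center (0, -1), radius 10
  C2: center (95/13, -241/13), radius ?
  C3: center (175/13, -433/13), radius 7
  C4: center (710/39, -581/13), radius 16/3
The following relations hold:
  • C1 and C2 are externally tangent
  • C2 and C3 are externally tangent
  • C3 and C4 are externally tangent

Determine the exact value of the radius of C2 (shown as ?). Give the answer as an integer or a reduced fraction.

1. [ext C1·C2]  r_C2² + 20r_C2 − 261 = 0  ⇒  r_C2 = 9 (r>0 drops 1)
2. [ext C2·C3]  r_C2² + 14r_C2 − 207 = 0  ⇒  r_C2 = 9 (r>0 drops 1)

9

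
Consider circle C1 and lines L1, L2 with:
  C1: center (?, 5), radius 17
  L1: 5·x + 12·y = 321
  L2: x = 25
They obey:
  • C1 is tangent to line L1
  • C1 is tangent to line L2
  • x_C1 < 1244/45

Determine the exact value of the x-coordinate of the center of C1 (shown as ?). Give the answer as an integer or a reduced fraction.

1. [C1‖L1]  x_C1² − (522/5)x_C1 + 3856/5 = 0  ⇒  x_C1 = 8 or 482/5
2. [C1‖L2]  x_C1² − 50x_C1 + 336 = 0  ⇒  x_C1 = 8 or 42

8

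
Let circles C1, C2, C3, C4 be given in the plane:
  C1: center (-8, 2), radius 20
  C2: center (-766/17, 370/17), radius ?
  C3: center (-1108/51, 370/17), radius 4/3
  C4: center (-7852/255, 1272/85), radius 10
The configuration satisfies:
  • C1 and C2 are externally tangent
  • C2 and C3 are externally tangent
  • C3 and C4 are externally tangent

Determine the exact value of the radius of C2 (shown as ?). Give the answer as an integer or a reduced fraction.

1. [ext C1·C2]  r_C2² + 40r_C2 − 1364 = 0  ⇒  r_C2 = 22 (r>0 drops 1)
2. [ext C2·C3]  r_C2² + (8/3)r_C2 − 1628/3 = 0  ⇒  r_C2 = 22 (r>0 drops 1)

22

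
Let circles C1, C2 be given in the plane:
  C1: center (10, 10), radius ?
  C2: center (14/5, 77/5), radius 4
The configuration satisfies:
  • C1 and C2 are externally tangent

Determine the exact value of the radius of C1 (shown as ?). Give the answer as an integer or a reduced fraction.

1. [ext C1·C2]  r_C1² + 8r_C1 − 65 = 0  ⇒  r_C1 = 5 (r>0 drops 1)

5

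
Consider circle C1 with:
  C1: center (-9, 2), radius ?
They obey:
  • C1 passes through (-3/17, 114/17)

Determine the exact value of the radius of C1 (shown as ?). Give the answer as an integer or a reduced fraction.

10

1. [C1∋P]  r_C1² − 100 = 0  ⇒  r_C1 = 10 (r>0 drops 1)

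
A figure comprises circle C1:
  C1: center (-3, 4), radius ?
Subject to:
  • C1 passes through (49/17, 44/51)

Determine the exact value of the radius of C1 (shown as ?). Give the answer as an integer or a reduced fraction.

1. [C1∋P]  r_C1² − 400/9 = 0  ⇒  r_C1 = 20/3 (r>0 drops 1)

20/3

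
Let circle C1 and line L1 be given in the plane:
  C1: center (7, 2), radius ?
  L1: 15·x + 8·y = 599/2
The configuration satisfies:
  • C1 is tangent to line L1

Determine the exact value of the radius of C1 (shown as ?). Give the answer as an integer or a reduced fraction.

21/2

1. [C1‖L1]  r_C1² − 441/4 = 0  ⇒  r_C1 = 21/2 (r>0 drops 1)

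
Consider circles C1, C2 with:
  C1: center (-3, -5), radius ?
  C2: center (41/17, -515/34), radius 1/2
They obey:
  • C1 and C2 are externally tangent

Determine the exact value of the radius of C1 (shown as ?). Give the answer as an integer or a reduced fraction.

1. [ext C1·C2]  r_C1² + 1r_C1 − 132 = 0  ⇒  r_C1 = 11 (r>0 drops 1)

11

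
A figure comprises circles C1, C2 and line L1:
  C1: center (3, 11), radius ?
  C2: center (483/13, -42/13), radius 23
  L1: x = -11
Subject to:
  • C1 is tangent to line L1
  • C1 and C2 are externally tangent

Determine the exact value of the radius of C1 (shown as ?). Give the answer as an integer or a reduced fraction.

1. [C1‖L1]  r_C1² − 196 = 0  ⇒  r_C1 = 14 (r>0 drops 1)
2. [ext C1·C2]  r_C1² + 46r_C1 − 840 = 0  ⇒  r_C1 = 14 (r>0 drops 1)

14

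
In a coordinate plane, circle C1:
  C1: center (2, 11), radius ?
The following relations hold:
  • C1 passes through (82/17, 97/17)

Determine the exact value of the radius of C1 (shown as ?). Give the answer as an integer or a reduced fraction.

6

1. [C1∋P]  r_C1² − 36 = 0  ⇒  r_C1 = 6 (r>0 drops 1)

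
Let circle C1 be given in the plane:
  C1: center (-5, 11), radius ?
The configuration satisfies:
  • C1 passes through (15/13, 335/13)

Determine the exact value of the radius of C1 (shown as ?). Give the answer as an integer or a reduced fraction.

16

1. [C1∋P]  r_C1² − 256 = 0  ⇒  r_C1 = 16 (r>0 drops 1)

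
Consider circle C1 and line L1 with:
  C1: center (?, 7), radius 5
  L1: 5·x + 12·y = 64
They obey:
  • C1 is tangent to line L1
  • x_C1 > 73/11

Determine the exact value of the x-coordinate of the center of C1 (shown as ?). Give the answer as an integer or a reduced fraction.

1. [C1‖L1]  x_C1² + 8x_C1 − 153 = 0  ⇒  x_C1 = -17 or 9
2. given x_C1 > 73/11: keep 9

9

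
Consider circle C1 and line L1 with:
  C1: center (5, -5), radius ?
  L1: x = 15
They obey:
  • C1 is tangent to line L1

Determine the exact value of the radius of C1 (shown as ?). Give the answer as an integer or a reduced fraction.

1. [C1‖L1]  r_C1² − 100 = 0  ⇒  r_C1 = 10 (r>0 drops 1)

10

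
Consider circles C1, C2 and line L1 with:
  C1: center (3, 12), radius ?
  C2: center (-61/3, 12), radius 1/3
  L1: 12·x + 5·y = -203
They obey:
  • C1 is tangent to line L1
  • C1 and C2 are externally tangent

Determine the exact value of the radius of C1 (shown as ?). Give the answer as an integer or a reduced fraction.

1. [C1‖L1]  r_C1² − 529 = 0  ⇒  r_C1 = 23 (r>0 drops 1)
2. [ext C1·C2]  r_C1² + (2/3)r_C1 − 1633/3 = 0  ⇒  r_C1 = 23 (r>0 drops 1)

23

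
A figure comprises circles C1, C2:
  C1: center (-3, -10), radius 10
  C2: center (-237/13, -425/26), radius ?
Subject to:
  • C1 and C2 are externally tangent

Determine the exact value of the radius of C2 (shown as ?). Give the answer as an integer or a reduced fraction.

13/2

1. [ext C1·C2]  r_C2² + 20r_C2 − 689/4 = 0  ⇒  r_C2 = 13/2 (r>0 drops 1)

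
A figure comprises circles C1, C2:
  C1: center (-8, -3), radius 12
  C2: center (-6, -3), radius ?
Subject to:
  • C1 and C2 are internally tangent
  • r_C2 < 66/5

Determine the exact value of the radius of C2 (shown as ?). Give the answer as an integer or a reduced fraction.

10

1. [int C1,C2]  r_C2² − 24r_C2 + 140 = 0  ⇒  r_C2 = 10 or 14
2. given r_C2 < 66/5: keep 10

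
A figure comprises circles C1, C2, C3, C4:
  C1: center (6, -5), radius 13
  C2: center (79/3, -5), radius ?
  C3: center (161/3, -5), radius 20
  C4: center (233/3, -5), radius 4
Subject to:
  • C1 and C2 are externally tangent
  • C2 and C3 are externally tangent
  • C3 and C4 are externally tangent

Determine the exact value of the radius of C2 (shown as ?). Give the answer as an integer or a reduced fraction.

22/3

1. [ext C1·C2]  r_C2² + 26r_C2 − 2200/9 = 0  ⇒  r_C2 = 22/3 (r>0 drops 1)
2. [ext C2·C3]  r_C2² + 40r_C2 − 3124/9 = 0  ⇒  r_C2 = 22/3 (r>0 drops 1)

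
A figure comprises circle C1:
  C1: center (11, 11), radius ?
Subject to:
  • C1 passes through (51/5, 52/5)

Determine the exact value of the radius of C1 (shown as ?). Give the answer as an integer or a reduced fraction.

1. [C1∋P]  r_C1² − 1 = 0  ⇒  r_C1 = 1 (r>0 drops 1)

1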